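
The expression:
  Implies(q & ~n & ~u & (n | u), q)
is always true.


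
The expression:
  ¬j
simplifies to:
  ¬j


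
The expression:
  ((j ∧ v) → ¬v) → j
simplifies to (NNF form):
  j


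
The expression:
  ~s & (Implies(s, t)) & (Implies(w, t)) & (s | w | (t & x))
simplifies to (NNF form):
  t & ~s & (w | x)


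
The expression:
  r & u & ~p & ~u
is never true.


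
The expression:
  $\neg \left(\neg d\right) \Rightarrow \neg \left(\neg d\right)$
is always true.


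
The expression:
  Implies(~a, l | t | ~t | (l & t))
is always true.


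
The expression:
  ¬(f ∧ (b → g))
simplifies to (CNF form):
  (b ∨ ¬f) ∧ (¬f ∨ ¬g)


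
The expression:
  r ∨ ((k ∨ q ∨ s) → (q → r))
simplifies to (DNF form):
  r ∨ ¬q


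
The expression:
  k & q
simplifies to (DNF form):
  k & q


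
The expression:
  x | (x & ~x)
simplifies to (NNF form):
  x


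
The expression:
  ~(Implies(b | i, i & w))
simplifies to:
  (b & ~i) | (i & ~w)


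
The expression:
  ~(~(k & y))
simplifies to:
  k & y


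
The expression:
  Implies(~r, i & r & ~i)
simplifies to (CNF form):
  r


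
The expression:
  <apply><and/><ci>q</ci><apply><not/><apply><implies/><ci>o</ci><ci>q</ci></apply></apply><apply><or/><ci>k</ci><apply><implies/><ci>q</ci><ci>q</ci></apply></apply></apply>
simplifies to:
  <false/>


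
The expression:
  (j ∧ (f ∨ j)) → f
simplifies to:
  f ∨ ¬j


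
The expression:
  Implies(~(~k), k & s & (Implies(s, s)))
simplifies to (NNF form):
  s | ~k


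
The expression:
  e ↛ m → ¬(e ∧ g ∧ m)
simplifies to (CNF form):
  True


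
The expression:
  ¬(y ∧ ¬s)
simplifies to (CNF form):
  s ∨ ¬y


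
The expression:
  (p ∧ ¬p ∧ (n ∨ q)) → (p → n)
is always true.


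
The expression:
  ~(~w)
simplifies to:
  w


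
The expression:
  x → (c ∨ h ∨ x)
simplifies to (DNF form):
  True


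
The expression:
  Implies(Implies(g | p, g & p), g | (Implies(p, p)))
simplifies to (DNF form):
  True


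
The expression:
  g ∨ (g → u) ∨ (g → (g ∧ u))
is always true.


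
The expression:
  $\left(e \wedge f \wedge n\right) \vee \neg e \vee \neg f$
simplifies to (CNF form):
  $n \vee \neg e \vee \neg f$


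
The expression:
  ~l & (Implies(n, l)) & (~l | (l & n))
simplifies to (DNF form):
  ~l & ~n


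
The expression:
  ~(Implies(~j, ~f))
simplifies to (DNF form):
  f & ~j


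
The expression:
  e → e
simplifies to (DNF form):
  True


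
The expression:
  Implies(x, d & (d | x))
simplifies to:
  d | ~x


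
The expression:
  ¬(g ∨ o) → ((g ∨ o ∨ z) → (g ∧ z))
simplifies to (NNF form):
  g ∨ o ∨ ¬z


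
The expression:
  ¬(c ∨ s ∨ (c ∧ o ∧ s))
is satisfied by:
  {c: False, s: False}


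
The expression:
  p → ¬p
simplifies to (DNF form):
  ¬p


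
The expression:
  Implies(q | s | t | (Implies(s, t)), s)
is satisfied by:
  {s: True}


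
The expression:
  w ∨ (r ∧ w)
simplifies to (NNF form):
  w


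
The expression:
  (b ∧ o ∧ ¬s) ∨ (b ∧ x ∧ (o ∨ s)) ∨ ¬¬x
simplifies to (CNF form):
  (b ∨ x) ∧ (o ∨ x) ∧ (x ∨ ¬s)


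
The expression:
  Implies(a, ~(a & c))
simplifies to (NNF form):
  ~a | ~c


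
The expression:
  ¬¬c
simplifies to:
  c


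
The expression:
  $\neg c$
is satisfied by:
  {c: False}


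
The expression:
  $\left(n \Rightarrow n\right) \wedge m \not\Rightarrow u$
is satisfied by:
  {m: True, u: False}


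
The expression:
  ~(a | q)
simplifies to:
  ~a & ~q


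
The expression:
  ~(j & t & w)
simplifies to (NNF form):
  ~j | ~t | ~w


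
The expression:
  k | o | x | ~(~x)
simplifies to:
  k | o | x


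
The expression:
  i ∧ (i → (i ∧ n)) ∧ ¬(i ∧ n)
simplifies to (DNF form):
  False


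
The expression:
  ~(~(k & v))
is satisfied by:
  {k: True, v: True}


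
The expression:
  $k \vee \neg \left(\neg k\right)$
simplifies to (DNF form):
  $k$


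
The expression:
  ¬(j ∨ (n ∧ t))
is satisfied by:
  {j: False, t: False, n: False}
  {n: True, j: False, t: False}
  {t: True, j: False, n: False}


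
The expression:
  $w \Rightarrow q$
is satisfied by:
  {q: True, w: False}
  {w: False, q: False}
  {w: True, q: True}


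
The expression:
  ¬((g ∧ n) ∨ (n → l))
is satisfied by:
  {n: True, g: False, l: False}


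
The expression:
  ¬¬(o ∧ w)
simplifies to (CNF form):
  o ∧ w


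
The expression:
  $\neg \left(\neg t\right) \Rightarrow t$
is always true.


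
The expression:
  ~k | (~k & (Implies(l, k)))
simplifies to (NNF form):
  ~k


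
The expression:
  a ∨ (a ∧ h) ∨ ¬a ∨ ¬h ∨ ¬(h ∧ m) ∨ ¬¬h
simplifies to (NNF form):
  True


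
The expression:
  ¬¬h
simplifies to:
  h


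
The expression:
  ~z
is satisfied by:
  {z: False}


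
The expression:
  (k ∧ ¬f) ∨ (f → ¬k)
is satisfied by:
  {k: False, f: False}
  {f: True, k: False}
  {k: True, f: False}


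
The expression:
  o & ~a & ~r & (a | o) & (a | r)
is never true.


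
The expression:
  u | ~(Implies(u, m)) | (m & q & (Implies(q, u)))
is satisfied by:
  {u: True}


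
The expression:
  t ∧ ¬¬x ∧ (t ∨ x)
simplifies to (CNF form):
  t ∧ x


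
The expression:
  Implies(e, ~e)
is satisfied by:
  {e: False}


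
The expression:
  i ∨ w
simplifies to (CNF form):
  i ∨ w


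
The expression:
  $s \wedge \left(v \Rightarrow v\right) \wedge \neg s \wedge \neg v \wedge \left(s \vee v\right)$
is never true.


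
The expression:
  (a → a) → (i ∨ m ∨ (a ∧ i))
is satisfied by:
  {i: True, m: True}
  {i: True, m: False}
  {m: True, i: False}


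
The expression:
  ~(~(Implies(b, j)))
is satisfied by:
  {j: True, b: False}
  {b: False, j: False}
  {b: True, j: True}


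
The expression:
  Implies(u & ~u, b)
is always true.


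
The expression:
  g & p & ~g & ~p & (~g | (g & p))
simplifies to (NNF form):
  False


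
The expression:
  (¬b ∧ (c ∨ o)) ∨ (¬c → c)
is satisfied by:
  {c: True, o: True, b: False}
  {c: True, o: False, b: False}
  {b: True, c: True, o: True}
  {b: True, c: True, o: False}
  {o: True, b: False, c: False}


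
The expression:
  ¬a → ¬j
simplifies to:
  a ∨ ¬j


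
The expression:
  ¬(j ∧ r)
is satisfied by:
  {r: False, j: False}
  {j: True, r: False}
  {r: True, j: False}


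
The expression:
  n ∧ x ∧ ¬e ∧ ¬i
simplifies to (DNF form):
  n ∧ x ∧ ¬e ∧ ¬i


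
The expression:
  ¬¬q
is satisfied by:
  {q: True}


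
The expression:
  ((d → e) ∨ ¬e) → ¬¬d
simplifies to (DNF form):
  d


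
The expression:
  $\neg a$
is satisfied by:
  {a: False}


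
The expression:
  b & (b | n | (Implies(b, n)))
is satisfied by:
  {b: True}


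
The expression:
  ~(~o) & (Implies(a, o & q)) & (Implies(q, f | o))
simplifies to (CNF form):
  o & (q | ~a)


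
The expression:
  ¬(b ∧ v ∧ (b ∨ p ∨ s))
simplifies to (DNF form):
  ¬b ∨ ¬v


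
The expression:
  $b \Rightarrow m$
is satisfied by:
  {m: True, b: False}
  {b: False, m: False}
  {b: True, m: True}


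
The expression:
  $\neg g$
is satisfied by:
  {g: False}


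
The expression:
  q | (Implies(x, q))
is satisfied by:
  {q: True, x: False}
  {x: False, q: False}
  {x: True, q: True}


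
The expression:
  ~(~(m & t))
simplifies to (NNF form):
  m & t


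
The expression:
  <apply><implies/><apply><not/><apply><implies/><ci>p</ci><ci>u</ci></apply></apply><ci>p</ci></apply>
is always true.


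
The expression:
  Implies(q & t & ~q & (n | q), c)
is always true.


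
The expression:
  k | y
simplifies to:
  k | y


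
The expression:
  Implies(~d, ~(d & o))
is always true.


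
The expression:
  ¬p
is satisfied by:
  {p: False}


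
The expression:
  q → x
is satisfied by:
  {x: True, q: False}
  {q: False, x: False}
  {q: True, x: True}


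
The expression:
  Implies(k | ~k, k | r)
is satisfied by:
  {r: True, k: True}
  {r: True, k: False}
  {k: True, r: False}


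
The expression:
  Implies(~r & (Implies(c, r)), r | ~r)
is always true.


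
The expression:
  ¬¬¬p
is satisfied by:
  {p: False}


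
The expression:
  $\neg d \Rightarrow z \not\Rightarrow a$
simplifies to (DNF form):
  $d \vee \left(z \wedge \neg a\right)$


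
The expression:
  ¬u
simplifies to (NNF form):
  ¬u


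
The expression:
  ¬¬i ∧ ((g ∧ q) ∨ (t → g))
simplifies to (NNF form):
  i ∧ (g ∨ ¬t)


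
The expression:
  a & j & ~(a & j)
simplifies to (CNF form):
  False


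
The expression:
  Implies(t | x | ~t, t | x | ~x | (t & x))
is always true.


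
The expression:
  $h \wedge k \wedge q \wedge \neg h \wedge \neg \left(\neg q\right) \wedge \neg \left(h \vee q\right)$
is never true.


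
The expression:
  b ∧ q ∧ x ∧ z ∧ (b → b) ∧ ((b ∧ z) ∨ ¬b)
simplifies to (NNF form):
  b ∧ q ∧ x ∧ z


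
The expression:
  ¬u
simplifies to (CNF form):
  ¬u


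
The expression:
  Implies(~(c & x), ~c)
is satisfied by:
  {x: True, c: False}
  {c: False, x: False}
  {c: True, x: True}


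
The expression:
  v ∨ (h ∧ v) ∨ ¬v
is always true.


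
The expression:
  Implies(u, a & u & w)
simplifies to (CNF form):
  (a | ~u) & (w | ~u)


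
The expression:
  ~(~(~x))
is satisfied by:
  {x: False}


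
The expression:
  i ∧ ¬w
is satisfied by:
  {i: True, w: False}


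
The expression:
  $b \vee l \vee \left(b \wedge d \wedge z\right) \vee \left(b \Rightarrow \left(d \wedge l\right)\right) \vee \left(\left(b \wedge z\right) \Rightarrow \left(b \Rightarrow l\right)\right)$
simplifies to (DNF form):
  $\text{True}$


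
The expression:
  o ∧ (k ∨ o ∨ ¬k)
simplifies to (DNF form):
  o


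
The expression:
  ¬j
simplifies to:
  ¬j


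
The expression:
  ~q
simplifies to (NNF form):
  ~q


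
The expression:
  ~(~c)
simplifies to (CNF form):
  c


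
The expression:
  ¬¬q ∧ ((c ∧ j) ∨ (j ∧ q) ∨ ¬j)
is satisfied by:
  {q: True}


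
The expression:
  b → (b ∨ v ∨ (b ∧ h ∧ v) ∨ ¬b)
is always true.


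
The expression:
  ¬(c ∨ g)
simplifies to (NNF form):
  ¬c ∧ ¬g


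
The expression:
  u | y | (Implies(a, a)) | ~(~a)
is always true.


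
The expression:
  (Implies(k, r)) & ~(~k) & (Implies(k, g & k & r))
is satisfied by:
  {r: True, g: True, k: True}


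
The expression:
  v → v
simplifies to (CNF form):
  True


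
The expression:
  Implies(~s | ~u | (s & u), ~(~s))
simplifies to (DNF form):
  s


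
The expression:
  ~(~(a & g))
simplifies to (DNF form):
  a & g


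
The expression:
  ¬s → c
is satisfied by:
  {c: True, s: True}
  {c: True, s: False}
  {s: True, c: False}


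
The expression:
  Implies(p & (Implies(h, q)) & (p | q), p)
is always true.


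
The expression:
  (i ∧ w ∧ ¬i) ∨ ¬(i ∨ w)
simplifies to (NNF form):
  ¬i ∧ ¬w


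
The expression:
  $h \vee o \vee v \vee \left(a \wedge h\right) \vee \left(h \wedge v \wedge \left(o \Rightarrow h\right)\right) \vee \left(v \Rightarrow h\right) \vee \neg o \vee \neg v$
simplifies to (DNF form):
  $\text{True}$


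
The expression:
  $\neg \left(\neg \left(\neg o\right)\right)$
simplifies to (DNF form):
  $\neg o$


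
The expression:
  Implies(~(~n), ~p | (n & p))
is always true.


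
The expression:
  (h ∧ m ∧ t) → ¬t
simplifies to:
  ¬h ∨ ¬m ∨ ¬t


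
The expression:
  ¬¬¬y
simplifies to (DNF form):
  ¬y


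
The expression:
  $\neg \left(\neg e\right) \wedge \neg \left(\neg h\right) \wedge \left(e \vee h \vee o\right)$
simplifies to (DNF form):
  $e \wedge h$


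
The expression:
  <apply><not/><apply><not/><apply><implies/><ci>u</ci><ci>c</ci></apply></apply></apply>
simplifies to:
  <apply><or/><ci>c</ci><apply><not/><ci>u</ci></apply></apply>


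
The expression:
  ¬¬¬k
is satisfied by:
  {k: False}


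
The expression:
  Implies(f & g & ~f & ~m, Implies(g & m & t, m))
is always true.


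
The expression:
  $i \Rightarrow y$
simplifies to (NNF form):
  $y \vee \neg i$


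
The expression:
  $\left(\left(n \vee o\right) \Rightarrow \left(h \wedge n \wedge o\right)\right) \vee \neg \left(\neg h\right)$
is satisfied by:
  {h: True, n: False, o: False}
  {o: True, h: True, n: False}
  {h: True, n: True, o: False}
  {o: True, h: True, n: True}
  {o: False, n: False, h: False}


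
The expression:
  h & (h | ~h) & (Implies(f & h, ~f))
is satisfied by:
  {h: True, f: False}


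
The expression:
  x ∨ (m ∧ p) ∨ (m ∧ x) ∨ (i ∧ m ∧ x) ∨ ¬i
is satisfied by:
  {x: True, p: True, m: True, i: False}
  {x: True, p: True, m: False, i: False}
  {x: True, m: True, p: False, i: False}
  {x: True, m: False, p: False, i: False}
  {p: True, m: True, x: False, i: False}
  {p: True, x: False, m: False, i: False}
  {p: False, m: True, x: False, i: False}
  {p: False, x: False, m: False, i: False}
  {x: True, i: True, p: True, m: True}
  {x: True, i: True, p: True, m: False}
  {x: True, i: True, m: True, p: False}
  {x: True, i: True, m: False, p: False}
  {i: True, p: True, m: True, x: False}


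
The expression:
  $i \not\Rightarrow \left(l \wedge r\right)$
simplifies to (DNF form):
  $\left(i \wedge \neg l\right) \vee \left(i \wedge \neg r\right)$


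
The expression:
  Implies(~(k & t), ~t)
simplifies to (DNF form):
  k | ~t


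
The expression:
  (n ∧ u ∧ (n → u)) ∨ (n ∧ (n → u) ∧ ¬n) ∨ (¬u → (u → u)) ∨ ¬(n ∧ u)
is always true.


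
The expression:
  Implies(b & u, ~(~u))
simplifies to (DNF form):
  True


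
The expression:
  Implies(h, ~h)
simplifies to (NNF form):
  ~h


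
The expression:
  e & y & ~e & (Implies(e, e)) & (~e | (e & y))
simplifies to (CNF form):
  False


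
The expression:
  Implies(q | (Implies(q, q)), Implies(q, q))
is always true.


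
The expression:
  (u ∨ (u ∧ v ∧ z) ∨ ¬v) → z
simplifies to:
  z ∨ (v ∧ ¬u)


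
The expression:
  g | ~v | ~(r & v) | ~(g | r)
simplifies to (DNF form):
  g | ~r | ~v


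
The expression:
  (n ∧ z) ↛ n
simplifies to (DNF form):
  False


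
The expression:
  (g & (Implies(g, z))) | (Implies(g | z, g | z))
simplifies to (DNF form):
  True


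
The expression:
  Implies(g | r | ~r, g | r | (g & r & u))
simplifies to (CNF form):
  g | r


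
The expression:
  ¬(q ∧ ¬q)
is always true.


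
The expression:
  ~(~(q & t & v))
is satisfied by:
  {t: True, q: True, v: True}


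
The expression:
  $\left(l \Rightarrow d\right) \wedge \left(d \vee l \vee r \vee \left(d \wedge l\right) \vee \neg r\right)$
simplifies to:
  $d \vee \neg l$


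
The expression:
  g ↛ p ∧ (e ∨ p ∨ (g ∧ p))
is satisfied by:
  {e: True, g: True, p: False}


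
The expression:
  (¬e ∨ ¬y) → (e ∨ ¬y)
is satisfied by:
  {e: True, y: False}
  {y: False, e: False}
  {y: True, e: True}


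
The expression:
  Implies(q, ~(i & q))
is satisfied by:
  {q: False, i: False}
  {i: True, q: False}
  {q: True, i: False}


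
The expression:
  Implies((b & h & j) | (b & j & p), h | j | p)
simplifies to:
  True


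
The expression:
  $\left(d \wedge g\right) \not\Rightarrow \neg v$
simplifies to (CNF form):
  $d \wedge g \wedge v$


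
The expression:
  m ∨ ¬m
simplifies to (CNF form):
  True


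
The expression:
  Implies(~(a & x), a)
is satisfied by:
  {a: True}


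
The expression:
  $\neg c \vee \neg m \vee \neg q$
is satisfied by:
  {m: False, q: False, c: False}
  {c: True, m: False, q: False}
  {q: True, m: False, c: False}
  {c: True, q: True, m: False}
  {m: True, c: False, q: False}
  {c: True, m: True, q: False}
  {q: True, m: True, c: False}


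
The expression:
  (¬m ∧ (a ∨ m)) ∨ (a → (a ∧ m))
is always true.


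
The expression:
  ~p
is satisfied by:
  {p: False}


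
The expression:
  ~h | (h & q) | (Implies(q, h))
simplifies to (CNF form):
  True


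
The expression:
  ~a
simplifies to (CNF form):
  ~a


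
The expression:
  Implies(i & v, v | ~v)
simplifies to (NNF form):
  True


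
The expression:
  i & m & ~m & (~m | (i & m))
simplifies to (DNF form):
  False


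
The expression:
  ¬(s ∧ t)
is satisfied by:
  {s: False, t: False}
  {t: True, s: False}
  {s: True, t: False}


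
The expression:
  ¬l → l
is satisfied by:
  {l: True}


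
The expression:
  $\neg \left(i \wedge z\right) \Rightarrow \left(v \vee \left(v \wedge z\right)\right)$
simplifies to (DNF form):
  $v \vee \left(i \wedge z\right)$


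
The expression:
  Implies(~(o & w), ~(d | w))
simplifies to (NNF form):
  (o & w) | (~d & ~w)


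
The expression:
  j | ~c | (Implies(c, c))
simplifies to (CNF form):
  True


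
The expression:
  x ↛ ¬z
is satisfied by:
  {z: True, x: True}


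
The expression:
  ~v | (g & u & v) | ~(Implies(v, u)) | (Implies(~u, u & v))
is always true.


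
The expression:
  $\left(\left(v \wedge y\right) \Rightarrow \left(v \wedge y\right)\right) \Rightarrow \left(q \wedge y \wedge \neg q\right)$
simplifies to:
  $\text{False}$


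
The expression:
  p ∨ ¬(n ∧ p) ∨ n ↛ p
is always true.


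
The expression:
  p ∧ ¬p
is never true.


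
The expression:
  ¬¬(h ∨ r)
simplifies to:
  h ∨ r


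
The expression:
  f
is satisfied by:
  {f: True}


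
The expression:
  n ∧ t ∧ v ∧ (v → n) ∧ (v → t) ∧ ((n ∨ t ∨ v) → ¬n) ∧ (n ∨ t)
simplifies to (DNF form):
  False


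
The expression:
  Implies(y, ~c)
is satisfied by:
  {c: False, y: False}
  {y: True, c: False}
  {c: True, y: False}


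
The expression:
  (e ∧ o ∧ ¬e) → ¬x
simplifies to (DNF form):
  True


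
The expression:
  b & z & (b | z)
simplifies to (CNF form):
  b & z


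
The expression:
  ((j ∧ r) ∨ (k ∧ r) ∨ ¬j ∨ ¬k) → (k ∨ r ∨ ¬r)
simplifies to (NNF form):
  True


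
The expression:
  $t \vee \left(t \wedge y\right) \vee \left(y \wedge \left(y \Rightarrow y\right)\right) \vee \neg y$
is always true.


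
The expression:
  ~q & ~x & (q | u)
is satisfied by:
  {u: True, q: False, x: False}


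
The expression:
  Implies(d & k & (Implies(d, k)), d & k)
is always true.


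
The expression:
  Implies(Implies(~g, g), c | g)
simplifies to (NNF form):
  True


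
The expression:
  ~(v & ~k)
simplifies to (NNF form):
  k | ~v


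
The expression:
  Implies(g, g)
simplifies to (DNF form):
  True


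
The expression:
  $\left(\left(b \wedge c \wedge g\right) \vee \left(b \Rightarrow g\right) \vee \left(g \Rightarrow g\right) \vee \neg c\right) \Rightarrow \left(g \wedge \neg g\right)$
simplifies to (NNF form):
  $\text{False}$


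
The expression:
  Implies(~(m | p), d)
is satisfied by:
  {d: True, m: True, p: True}
  {d: True, m: True, p: False}
  {d: True, p: True, m: False}
  {d: True, p: False, m: False}
  {m: True, p: True, d: False}
  {m: True, p: False, d: False}
  {p: True, m: False, d: False}


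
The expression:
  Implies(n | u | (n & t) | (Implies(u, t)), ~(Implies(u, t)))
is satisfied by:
  {u: True, t: False}


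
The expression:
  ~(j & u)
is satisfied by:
  {u: False, j: False}
  {j: True, u: False}
  {u: True, j: False}


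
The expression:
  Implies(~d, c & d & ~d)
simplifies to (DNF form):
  d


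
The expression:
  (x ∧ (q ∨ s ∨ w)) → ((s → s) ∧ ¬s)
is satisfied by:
  {s: False, x: False}
  {x: True, s: False}
  {s: True, x: False}


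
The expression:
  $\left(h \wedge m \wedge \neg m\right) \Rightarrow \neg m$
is always true.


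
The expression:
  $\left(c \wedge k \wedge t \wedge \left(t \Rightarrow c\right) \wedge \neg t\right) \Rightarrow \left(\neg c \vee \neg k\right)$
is always true.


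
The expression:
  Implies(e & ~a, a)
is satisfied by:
  {a: True, e: False}
  {e: False, a: False}
  {e: True, a: True}


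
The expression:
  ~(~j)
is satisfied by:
  {j: True}


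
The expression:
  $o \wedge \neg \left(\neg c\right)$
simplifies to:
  $c \wedge o$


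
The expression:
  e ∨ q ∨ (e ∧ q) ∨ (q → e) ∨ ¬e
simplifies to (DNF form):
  True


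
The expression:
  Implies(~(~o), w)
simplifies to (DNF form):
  w | ~o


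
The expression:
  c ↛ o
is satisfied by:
  {c: True, o: False}


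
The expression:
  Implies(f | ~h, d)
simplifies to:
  d | (h & ~f)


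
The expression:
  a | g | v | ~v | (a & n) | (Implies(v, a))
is always true.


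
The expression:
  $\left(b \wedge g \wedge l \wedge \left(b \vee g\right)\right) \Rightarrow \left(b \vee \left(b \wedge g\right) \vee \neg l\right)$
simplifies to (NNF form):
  $\text{True}$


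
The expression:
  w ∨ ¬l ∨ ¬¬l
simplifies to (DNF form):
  True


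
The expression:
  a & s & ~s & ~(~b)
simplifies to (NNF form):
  False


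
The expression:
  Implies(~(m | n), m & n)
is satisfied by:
  {n: True, m: True}
  {n: True, m: False}
  {m: True, n: False}


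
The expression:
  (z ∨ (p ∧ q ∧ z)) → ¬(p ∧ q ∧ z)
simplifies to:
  ¬p ∨ ¬q ∨ ¬z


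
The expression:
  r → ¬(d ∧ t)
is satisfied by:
  {t: False, d: False, r: False}
  {r: True, t: False, d: False}
  {d: True, t: False, r: False}
  {r: True, d: True, t: False}
  {t: True, r: False, d: False}
  {r: True, t: True, d: False}
  {d: True, t: True, r: False}


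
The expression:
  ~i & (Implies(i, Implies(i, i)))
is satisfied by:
  {i: False}


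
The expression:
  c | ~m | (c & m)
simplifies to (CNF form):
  c | ~m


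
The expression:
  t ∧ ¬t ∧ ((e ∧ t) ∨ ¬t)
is never true.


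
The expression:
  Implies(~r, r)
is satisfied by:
  {r: True}


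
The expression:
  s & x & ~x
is never true.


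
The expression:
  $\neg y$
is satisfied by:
  {y: False}


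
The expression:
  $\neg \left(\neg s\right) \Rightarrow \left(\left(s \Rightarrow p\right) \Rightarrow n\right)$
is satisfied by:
  {n: True, s: False, p: False}
  {s: False, p: False, n: False}
  {n: True, p: True, s: False}
  {p: True, s: False, n: False}
  {n: True, s: True, p: False}
  {s: True, n: False, p: False}
  {n: True, p: True, s: True}


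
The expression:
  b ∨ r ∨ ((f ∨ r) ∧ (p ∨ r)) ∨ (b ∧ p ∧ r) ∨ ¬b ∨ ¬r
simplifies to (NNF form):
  True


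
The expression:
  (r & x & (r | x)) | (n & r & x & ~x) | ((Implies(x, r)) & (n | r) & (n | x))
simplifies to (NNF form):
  (r & x) | (n & ~x)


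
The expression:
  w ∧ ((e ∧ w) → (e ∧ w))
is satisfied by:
  {w: True}


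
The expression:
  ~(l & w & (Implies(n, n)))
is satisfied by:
  {l: False, w: False}
  {w: True, l: False}
  {l: True, w: False}


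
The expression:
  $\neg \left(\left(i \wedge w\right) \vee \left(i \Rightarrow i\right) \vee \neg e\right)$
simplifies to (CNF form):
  $\text{False}$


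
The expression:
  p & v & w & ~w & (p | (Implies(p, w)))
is never true.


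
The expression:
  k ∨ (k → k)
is always true.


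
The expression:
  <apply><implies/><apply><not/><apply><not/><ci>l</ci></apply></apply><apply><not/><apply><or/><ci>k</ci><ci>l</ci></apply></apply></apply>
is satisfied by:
  {l: False}


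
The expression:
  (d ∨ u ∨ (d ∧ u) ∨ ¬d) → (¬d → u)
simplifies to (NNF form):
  d ∨ u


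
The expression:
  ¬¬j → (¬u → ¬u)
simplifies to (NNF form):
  True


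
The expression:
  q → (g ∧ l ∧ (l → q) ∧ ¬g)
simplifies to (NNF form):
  ¬q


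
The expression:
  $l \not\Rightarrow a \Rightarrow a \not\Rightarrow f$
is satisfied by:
  {a: True, l: False}
  {l: False, a: False}
  {l: True, a: True}


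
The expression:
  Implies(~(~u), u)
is always true.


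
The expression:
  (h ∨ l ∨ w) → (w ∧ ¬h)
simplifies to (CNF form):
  ¬h ∧ (w ∨ ¬l)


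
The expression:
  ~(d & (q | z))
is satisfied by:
  {q: False, d: False, z: False}
  {z: True, q: False, d: False}
  {q: True, z: False, d: False}
  {z: True, q: True, d: False}
  {d: True, z: False, q: False}


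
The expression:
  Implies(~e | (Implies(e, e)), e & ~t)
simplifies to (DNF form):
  e & ~t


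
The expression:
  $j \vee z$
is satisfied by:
  {z: True, j: True}
  {z: True, j: False}
  {j: True, z: False}


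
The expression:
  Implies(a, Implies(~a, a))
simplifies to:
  True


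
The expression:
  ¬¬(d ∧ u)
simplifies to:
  d ∧ u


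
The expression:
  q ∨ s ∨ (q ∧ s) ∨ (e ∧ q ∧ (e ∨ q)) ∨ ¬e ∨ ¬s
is always true.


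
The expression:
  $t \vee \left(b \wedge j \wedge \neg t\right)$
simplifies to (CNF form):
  $\left(b \vee t\right) \wedge \left(j \vee t\right)$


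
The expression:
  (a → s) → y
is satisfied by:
  {a: True, y: True, s: False}
  {y: True, s: False, a: False}
  {a: True, y: True, s: True}
  {y: True, s: True, a: False}
  {a: True, s: False, y: False}


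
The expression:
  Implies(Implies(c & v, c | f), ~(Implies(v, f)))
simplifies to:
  v & ~f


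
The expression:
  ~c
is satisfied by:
  {c: False}


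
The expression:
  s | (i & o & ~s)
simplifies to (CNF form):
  (i | s) & (o | s)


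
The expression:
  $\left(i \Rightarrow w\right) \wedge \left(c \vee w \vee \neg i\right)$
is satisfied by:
  {w: True, i: False}
  {i: False, w: False}
  {i: True, w: True}


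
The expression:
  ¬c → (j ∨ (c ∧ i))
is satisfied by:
  {c: True, j: True}
  {c: True, j: False}
  {j: True, c: False}


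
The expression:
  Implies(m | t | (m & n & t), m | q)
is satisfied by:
  {m: True, q: True, t: False}
  {m: True, t: False, q: False}
  {q: True, t: False, m: False}
  {q: False, t: False, m: False}
  {m: True, q: True, t: True}
  {m: True, t: True, q: False}
  {q: True, t: True, m: False}


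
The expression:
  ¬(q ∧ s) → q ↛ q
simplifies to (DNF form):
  q ∧ s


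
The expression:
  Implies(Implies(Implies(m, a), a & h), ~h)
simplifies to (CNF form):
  (~a | ~h) & (~h | ~m)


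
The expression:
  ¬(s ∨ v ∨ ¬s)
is never true.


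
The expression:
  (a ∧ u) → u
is always true.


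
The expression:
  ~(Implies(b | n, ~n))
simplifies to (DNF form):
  n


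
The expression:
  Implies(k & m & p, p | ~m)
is always true.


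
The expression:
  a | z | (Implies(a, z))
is always true.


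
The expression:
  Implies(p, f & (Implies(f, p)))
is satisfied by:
  {f: True, p: False}
  {p: False, f: False}
  {p: True, f: True}


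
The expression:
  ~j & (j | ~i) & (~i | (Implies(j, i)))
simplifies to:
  ~i & ~j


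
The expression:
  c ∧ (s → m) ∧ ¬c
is never true.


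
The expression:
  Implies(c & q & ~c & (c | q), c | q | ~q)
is always true.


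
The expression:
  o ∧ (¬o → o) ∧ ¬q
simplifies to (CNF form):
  o ∧ ¬q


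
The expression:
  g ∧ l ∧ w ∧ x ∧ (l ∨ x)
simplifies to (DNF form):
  g ∧ l ∧ w ∧ x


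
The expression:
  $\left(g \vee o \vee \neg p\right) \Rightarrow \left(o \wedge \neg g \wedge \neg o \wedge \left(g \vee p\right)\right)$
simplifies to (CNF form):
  $p \wedge \neg g \wedge \neg o$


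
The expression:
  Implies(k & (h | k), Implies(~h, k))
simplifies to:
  True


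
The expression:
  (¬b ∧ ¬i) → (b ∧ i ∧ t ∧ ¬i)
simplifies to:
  b ∨ i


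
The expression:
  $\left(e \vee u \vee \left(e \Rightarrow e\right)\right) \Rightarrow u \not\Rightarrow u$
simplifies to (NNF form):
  $\text{False}$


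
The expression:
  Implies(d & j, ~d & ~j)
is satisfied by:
  {d: False, j: False}
  {j: True, d: False}
  {d: True, j: False}


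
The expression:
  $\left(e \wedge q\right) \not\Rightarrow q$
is never true.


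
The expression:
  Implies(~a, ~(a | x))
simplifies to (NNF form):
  a | ~x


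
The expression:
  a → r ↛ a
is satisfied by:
  {a: False}


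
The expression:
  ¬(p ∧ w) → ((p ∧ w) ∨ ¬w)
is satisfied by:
  {p: True, w: False}
  {w: False, p: False}
  {w: True, p: True}


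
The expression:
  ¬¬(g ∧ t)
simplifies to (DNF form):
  g ∧ t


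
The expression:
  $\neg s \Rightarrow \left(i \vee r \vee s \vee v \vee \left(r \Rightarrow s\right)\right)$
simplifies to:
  $\text{True}$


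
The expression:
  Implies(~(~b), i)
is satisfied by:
  {i: True, b: False}
  {b: False, i: False}
  {b: True, i: True}


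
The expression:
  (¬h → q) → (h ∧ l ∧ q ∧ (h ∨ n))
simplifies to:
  (h ∨ ¬q) ∧ (l ∨ ¬q) ∧ (q ∨ ¬h)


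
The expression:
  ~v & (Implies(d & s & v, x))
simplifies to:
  ~v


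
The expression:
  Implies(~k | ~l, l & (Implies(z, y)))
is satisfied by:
  {y: True, k: True, l: True, z: False}
  {y: True, l: True, z: False, k: False}
  {k: True, l: True, z: False, y: False}
  {l: True, k: False, z: False, y: False}
  {y: True, z: True, l: True, k: True}
  {y: True, z: True, l: True, k: False}
  {z: True, l: True, k: True, y: False}


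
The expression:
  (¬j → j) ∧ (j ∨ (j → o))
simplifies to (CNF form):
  j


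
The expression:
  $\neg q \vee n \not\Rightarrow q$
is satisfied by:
  {q: False}


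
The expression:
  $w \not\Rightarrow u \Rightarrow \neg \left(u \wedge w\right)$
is always true.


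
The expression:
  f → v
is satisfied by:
  {v: True, f: False}
  {f: False, v: False}
  {f: True, v: True}


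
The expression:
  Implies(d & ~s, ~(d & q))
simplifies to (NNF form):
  s | ~d | ~q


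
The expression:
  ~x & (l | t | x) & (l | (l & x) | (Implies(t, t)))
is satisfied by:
  {t: True, l: True, x: False}
  {t: True, x: False, l: False}
  {l: True, x: False, t: False}


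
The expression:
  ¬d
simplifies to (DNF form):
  ¬d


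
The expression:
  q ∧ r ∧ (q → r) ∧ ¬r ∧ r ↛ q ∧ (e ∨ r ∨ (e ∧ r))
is never true.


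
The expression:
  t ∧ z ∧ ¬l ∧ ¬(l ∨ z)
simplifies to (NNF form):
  False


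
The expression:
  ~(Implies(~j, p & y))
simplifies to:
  ~j & (~p | ~y)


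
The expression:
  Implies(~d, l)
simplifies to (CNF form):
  d | l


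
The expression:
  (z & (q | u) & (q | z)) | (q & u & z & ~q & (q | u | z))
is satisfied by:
  {z: True, q: True, u: True}
  {z: True, q: True, u: False}
  {z: True, u: True, q: False}


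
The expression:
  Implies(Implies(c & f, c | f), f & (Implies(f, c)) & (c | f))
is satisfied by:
  {c: True, f: True}


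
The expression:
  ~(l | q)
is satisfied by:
  {q: False, l: False}


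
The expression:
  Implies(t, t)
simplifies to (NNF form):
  True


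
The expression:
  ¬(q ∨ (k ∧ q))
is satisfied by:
  {q: False}


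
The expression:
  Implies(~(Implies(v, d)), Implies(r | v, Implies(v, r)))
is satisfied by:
  {r: True, d: True, v: False}
  {r: True, v: False, d: False}
  {d: True, v: False, r: False}
  {d: False, v: False, r: False}
  {r: True, d: True, v: True}
  {r: True, v: True, d: False}
  {d: True, v: True, r: False}


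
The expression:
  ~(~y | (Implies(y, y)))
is never true.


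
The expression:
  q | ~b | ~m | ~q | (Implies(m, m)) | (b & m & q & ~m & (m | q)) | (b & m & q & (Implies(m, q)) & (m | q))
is always true.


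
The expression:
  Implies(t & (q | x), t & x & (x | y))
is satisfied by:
  {x: True, t: False, q: False}
  {t: False, q: False, x: False}
  {q: True, x: True, t: False}
  {q: True, t: False, x: False}
  {x: True, t: True, q: False}
  {t: True, x: False, q: False}
  {q: True, t: True, x: True}


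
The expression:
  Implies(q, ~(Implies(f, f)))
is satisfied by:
  {q: False}


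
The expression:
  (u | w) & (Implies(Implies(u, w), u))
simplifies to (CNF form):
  u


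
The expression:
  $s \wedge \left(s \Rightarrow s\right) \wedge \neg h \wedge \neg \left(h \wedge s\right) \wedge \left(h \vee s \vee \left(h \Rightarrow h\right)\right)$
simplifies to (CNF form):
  $s \wedge \neg h$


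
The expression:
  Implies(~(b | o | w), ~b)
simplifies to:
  True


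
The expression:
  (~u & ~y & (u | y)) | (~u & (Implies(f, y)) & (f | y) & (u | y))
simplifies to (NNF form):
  y & ~u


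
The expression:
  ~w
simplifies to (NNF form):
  ~w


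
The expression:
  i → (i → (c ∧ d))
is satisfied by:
  {c: True, d: True, i: False}
  {c: True, d: False, i: False}
  {d: True, c: False, i: False}
  {c: False, d: False, i: False}
  {i: True, c: True, d: True}


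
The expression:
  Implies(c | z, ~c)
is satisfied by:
  {c: False}


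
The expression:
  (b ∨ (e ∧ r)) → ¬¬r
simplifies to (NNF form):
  r ∨ ¬b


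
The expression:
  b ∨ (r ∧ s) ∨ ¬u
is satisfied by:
  {b: True, s: True, r: True, u: False}
  {b: True, s: True, r: False, u: False}
  {b: True, r: True, u: False, s: False}
  {b: True, r: False, u: False, s: False}
  {s: True, r: True, u: False, b: False}
  {s: True, r: False, u: False, b: False}
  {r: True, s: False, u: False, b: False}
  {r: False, s: False, u: False, b: False}
  {b: True, s: True, u: True, r: True}
  {b: True, s: True, u: True, r: False}
  {b: True, u: True, r: True, s: False}
  {b: True, u: True, r: False, s: False}
  {s: True, u: True, r: True, b: False}


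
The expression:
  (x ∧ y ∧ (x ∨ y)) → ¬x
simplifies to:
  ¬x ∨ ¬y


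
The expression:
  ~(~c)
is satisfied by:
  {c: True}


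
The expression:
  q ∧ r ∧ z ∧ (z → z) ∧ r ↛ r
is never true.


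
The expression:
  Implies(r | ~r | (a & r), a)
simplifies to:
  a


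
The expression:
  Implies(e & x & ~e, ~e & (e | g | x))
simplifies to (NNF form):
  True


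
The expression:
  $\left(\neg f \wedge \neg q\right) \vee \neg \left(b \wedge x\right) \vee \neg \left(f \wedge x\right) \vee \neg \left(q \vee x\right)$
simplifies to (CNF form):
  $\neg b \vee \neg f \vee \neg x$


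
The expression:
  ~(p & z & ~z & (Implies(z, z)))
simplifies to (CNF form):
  True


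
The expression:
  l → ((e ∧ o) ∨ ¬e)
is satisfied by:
  {o: True, l: False, e: False}
  {l: False, e: False, o: False}
  {o: True, e: True, l: False}
  {e: True, l: False, o: False}
  {o: True, l: True, e: False}
  {l: True, o: False, e: False}
  {o: True, e: True, l: True}


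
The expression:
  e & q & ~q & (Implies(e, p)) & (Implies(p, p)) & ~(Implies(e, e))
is never true.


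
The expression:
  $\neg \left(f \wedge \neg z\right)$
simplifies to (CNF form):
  $z \vee \neg f$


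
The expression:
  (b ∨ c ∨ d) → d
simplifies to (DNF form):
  d ∨ (¬b ∧ ¬c)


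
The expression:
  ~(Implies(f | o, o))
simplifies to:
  f & ~o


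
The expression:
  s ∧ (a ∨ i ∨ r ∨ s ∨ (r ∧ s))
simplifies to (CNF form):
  s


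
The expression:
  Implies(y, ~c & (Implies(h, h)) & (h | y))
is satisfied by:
  {c: False, y: False}
  {y: True, c: False}
  {c: True, y: False}


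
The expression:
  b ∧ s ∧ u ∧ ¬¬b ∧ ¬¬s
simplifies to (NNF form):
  b ∧ s ∧ u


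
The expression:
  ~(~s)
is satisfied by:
  {s: True}


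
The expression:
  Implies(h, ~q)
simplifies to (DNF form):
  ~h | ~q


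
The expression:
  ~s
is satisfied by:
  {s: False}


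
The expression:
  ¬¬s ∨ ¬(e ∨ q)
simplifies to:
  s ∨ (¬e ∧ ¬q)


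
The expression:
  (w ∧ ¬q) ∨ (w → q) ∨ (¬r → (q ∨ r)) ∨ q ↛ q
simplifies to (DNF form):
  True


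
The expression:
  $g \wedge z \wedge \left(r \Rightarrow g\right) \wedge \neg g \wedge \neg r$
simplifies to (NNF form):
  $\text{False}$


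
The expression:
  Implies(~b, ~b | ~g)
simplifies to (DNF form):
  True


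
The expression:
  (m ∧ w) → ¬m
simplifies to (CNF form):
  ¬m ∨ ¬w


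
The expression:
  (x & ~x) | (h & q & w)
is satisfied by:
  {h: True, w: True, q: True}


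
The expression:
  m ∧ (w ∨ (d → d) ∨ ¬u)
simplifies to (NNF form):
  m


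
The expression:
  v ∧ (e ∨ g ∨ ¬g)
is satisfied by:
  {v: True}


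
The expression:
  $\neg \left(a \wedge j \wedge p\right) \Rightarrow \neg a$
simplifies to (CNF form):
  $\left(j \vee \neg a\right) \wedge \left(p \vee \neg a\right)$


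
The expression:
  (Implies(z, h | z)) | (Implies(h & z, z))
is always true.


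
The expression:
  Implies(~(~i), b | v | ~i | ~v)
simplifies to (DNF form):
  True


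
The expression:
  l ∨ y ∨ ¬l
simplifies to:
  True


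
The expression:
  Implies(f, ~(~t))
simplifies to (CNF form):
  t | ~f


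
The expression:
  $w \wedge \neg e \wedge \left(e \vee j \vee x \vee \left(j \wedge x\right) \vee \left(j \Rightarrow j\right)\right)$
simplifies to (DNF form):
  $w \wedge \neg e$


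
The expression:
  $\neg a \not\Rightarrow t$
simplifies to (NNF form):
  $\neg a \wedge \neg t$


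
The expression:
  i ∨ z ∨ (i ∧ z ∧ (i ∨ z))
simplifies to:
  i ∨ z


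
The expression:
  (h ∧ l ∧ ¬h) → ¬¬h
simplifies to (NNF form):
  True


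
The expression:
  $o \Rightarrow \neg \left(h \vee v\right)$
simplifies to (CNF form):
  $\left(\neg h \vee \neg o\right) \wedge \left(\neg o \vee \neg v\right)$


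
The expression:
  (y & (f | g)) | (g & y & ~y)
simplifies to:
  y & (f | g)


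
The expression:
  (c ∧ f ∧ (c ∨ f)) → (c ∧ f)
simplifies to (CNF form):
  True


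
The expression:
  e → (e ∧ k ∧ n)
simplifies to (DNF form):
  (k ∧ n) ∨ ¬e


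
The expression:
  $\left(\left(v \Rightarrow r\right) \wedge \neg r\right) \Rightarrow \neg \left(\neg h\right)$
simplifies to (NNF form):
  $h \vee r \vee v$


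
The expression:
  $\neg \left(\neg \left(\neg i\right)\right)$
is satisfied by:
  {i: False}


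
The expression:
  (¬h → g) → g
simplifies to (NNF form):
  g ∨ ¬h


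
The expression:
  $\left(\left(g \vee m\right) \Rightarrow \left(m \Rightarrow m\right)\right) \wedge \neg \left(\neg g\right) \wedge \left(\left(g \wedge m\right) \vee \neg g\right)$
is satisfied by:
  {m: True, g: True}


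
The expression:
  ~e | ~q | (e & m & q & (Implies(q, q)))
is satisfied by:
  {m: True, e: False, q: False}
  {e: False, q: False, m: False}
  {m: True, q: True, e: False}
  {q: True, e: False, m: False}
  {m: True, e: True, q: False}
  {e: True, m: False, q: False}
  {m: True, q: True, e: True}
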